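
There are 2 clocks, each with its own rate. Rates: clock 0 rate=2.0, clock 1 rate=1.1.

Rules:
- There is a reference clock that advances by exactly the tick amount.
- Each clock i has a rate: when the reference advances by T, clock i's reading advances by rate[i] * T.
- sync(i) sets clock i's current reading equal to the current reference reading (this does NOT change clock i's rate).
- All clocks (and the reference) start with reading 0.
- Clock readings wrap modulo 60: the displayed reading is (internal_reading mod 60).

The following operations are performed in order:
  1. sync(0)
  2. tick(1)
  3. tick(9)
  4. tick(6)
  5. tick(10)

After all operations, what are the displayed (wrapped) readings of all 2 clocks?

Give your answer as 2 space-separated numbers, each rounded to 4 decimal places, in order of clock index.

After op 1 sync(0): ref=0.0000 raw=[0.0000 0.0000]
After op 2 tick(1): ref=1.0000 raw=[2.0000 1.1000]
After op 3 tick(9): ref=10.0000 raw=[20.0000 11.0000]
After op 4 tick(6): ref=16.0000 raw=[32.0000 17.6000]
After op 5 tick(10): ref=26.0000 raw=[52.0000 28.6000]
Wrap final raw readings (mod 60): 52.0000 mod 60 = 52.0000; 28.6000 mod 60 = 28.6000

Answer: 52.0000 28.6000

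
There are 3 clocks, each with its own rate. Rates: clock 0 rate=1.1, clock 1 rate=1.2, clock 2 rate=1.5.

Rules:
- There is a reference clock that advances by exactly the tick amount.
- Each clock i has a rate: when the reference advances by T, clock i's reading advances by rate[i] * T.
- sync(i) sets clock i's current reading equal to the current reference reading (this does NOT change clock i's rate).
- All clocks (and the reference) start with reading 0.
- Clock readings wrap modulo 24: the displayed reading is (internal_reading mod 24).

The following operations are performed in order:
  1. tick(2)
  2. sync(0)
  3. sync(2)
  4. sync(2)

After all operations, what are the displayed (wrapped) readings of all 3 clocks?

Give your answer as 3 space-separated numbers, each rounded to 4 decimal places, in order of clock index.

After op 1 tick(2): ref=2.0000 raw=[2.2000 2.4000 3.0000]
After op 2 sync(0): ref=2.0000 raw=[2.0000 2.4000 3.0000]
After op 3 sync(2): ref=2.0000 raw=[2.0000 2.4000 2.0000]
After op 4 sync(2): ref=2.0000 raw=[2.0000 2.4000 2.0000]
Wrap final raw readings (mod 24): 2.0000 mod 24 = 2.0000; 2.4000 mod 24 = 2.4000; 2.0000 mod 24 = 2.0000

Answer: 2.0000 2.4000 2.0000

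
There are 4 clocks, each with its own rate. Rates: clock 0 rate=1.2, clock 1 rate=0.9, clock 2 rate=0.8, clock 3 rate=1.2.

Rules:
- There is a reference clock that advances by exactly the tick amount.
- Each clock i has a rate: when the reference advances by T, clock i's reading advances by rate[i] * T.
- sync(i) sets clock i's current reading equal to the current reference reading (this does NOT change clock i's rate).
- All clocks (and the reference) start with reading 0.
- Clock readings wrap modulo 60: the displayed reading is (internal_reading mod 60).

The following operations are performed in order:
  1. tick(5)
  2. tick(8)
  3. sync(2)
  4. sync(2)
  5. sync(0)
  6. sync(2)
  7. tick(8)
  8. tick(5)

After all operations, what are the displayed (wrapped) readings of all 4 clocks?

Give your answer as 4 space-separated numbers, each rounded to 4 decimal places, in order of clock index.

After op 1 tick(5): ref=5.0000 raw=[6.0000 4.5000 4.0000 6.0000]
After op 2 tick(8): ref=13.0000 raw=[15.6000 11.7000 10.4000 15.6000]
After op 3 sync(2): ref=13.0000 raw=[15.6000 11.7000 13.0000 15.6000]
After op 4 sync(2): ref=13.0000 raw=[15.6000 11.7000 13.0000 15.6000]
After op 5 sync(0): ref=13.0000 raw=[13.0000 11.7000 13.0000 15.6000]
After op 6 sync(2): ref=13.0000 raw=[13.0000 11.7000 13.0000 15.6000]
After op 7 tick(8): ref=21.0000 raw=[22.6000 18.9000 19.4000 25.2000]
After op 8 tick(5): ref=26.0000 raw=[28.6000 23.4000 23.4000 31.2000]
Wrap final raw readings (mod 60): 28.6000 mod 60 = 28.6000; 23.4000 mod 60 = 23.4000; 23.4000 mod 60 = 23.4000; 31.2000 mod 60 = 31.2000

Answer: 28.6000 23.4000 23.4000 31.2000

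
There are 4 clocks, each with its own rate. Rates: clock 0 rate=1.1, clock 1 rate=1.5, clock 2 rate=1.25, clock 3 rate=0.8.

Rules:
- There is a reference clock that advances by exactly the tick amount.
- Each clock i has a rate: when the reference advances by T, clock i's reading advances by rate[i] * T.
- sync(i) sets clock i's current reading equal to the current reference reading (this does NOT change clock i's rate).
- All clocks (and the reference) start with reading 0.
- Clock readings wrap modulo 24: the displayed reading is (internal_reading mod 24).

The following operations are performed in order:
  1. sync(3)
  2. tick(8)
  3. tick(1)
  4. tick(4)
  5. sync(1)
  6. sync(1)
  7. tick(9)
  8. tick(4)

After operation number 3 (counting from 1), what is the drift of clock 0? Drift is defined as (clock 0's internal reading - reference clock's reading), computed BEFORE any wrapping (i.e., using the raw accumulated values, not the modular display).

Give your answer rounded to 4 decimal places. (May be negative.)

Answer: 0.9000

Derivation:
After op 1 sync(3): ref=0.0000 raw=[0.0000 0.0000 0.0000 0.0000]
After op 2 tick(8): ref=8.0000 raw=[8.8000 12.0000 10.0000 6.4000]
After op 3 tick(1): ref=9.0000 raw=[9.9000 13.5000 11.2500 7.2000]
Drift of clock 0 after op 3: 9.9000 - 9.0000 = 0.9000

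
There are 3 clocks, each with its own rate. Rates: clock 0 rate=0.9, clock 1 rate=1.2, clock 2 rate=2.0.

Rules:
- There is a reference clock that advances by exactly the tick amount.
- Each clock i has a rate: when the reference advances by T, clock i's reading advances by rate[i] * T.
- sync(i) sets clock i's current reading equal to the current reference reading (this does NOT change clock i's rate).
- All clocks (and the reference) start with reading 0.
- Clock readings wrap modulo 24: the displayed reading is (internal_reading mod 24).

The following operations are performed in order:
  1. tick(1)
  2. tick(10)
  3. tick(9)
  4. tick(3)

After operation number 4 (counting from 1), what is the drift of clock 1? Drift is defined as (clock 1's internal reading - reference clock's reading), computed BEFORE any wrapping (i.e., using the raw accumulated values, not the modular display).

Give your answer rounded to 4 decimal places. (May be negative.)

Answer: 4.6000

Derivation:
After op 1 tick(1): ref=1.0000 raw=[0.9000 1.2000 2.0000]
After op 2 tick(10): ref=11.0000 raw=[9.9000 13.2000 22.0000]
After op 3 tick(9): ref=20.0000 raw=[18.0000 24.0000 40.0000]
After op 4 tick(3): ref=23.0000 raw=[20.7000 27.6000 46.0000]
Drift of clock 1 after op 4: 27.6000 - 23.0000 = 4.6000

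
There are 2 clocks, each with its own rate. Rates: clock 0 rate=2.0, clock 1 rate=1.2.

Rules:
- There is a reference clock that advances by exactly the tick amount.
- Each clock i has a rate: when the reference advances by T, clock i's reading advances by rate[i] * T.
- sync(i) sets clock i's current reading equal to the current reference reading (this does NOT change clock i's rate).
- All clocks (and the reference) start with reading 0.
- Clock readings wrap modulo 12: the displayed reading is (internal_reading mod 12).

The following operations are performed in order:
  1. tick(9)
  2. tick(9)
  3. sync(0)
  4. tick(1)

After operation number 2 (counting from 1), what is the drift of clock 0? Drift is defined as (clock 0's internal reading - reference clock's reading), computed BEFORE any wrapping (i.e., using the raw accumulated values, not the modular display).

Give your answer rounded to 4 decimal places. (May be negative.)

Answer: 18.0000

Derivation:
After op 1 tick(9): ref=9.0000 raw=[18.0000 10.8000]
After op 2 tick(9): ref=18.0000 raw=[36.0000 21.6000]
Drift of clock 0 after op 2: 36.0000 - 18.0000 = 18.0000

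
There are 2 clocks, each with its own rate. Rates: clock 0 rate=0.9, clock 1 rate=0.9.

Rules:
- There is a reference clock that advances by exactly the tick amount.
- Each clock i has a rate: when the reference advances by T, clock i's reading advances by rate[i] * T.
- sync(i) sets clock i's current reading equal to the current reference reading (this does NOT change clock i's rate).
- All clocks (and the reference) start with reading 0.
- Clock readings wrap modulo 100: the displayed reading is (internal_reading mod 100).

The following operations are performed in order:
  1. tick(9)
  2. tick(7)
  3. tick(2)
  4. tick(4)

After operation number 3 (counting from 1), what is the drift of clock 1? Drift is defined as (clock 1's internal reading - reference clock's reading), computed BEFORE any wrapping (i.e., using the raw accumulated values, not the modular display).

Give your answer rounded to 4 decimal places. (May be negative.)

After op 1 tick(9): ref=9.0000 raw=[8.1000 8.1000]
After op 2 tick(7): ref=16.0000 raw=[14.4000 14.4000]
After op 3 tick(2): ref=18.0000 raw=[16.2000 16.2000]
Drift of clock 1 after op 3: 16.2000 - 18.0000 = -1.8000

Answer: -1.8000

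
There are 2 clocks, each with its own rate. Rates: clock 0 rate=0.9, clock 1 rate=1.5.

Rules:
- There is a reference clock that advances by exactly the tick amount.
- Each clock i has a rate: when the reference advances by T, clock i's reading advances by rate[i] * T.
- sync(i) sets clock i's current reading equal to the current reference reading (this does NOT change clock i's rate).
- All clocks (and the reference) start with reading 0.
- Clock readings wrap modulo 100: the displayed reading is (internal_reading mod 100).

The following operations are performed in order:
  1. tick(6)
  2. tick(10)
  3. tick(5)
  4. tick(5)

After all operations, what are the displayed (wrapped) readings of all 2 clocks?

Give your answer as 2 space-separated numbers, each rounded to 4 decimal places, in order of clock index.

After op 1 tick(6): ref=6.0000 raw=[5.4000 9.0000]
After op 2 tick(10): ref=16.0000 raw=[14.4000 24.0000]
After op 3 tick(5): ref=21.0000 raw=[18.9000 31.5000]
After op 4 tick(5): ref=26.0000 raw=[23.4000 39.0000]
Wrap final raw readings (mod 100): 23.4000 mod 100 = 23.4000; 39.0000 mod 100 = 39.0000

Answer: 23.4000 39.0000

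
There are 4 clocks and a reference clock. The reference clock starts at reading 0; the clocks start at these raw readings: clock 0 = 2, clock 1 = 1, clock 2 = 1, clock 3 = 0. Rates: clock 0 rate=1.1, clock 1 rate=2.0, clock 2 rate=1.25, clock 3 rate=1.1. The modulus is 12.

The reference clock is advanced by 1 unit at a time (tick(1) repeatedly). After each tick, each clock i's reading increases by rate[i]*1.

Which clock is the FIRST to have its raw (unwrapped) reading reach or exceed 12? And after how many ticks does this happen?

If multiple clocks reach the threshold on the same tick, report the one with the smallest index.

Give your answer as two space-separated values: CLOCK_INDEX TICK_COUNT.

Answer: 1 6

Derivation:
clock 0: start=2, rate=1.1, needs 12-2 = 10; ticks = ceil(10/1.1) = ceil(9.0909) = 10; reading at tick 10 = 2 + 1.1*10 = 13.0000
clock 1: start=1, rate=2.0, needs 12-1 = 11; ticks = ceil(11/2.0) = ceil(5.5000) = 6; reading at tick 6 = 1 + 2.0*6 = 13.0000
clock 2: start=1, rate=1.25, needs 12-1 = 11; ticks = ceil(11/1.25) = ceil(8.8000) = 9; reading at tick 9 = 1 + 1.25*9 = 12.2500
clock 3: start=0, rate=1.1, needs 12-0 = 12; ticks = ceil(12/1.1) = ceil(10.9091) = 11; reading at tick 11 = 0 + 1.1*11 = 12.1000
Minimum tick count = 6; winners = [1]; smallest index = 1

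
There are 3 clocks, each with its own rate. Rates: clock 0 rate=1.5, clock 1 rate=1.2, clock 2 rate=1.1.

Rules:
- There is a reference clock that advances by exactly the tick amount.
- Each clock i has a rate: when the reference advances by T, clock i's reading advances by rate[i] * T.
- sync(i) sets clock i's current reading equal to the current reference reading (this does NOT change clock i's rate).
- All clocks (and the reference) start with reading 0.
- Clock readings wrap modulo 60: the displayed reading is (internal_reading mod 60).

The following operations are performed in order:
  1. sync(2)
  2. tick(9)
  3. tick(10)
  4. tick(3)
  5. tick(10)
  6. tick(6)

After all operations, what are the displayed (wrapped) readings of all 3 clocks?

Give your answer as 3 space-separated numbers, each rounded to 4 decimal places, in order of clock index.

Answer: 57.0000 45.6000 41.8000

Derivation:
After op 1 sync(2): ref=0.0000 raw=[0.0000 0.0000 0.0000]
After op 2 tick(9): ref=9.0000 raw=[13.5000 10.8000 9.9000]
After op 3 tick(10): ref=19.0000 raw=[28.5000 22.8000 20.9000]
After op 4 tick(3): ref=22.0000 raw=[33.0000 26.4000 24.2000]
After op 5 tick(10): ref=32.0000 raw=[48.0000 38.4000 35.2000]
After op 6 tick(6): ref=38.0000 raw=[57.0000 45.6000 41.8000]
Wrap final raw readings (mod 60): 57.0000 mod 60 = 57.0000; 45.6000 mod 60 = 45.6000; 41.8000 mod 60 = 41.8000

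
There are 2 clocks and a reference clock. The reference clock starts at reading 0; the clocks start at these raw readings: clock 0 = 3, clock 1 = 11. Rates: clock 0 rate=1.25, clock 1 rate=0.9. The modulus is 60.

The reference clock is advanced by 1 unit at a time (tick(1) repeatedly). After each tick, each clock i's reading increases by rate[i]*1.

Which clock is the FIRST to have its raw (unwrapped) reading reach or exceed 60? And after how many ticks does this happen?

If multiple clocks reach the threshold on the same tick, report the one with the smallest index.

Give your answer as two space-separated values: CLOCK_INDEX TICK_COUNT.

Answer: 0 46

Derivation:
clock 0: start=3, rate=1.25, needs 60-3 = 57; ticks = ceil(57/1.25) = ceil(45.6000) = 46; reading at tick 46 = 3 + 1.25*46 = 60.5000
clock 1: start=11, rate=0.9, needs 60-11 = 49; ticks = ceil(49/0.9) = ceil(54.4444) = 55; reading at tick 55 = 11 + 0.9*55 = 60.5000
Minimum tick count = 46; winners = [0]; smallest index = 0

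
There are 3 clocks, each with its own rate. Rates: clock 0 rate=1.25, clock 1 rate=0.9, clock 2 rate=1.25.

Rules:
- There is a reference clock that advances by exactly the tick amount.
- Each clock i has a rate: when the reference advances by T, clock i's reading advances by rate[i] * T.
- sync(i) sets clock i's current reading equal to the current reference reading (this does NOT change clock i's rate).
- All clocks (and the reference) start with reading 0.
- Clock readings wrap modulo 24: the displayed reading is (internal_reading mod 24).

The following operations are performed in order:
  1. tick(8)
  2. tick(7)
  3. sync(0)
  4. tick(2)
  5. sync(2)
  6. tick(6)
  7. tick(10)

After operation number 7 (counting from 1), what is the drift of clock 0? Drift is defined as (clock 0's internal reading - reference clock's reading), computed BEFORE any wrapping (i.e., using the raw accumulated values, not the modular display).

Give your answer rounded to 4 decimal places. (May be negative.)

After op 1 tick(8): ref=8.0000 raw=[10.0000 7.2000 10.0000]
After op 2 tick(7): ref=15.0000 raw=[18.7500 13.5000 18.7500]
After op 3 sync(0): ref=15.0000 raw=[15.0000 13.5000 18.7500]
After op 4 tick(2): ref=17.0000 raw=[17.5000 15.3000 21.2500]
After op 5 sync(2): ref=17.0000 raw=[17.5000 15.3000 17.0000]
After op 6 tick(6): ref=23.0000 raw=[25.0000 20.7000 24.5000]
After op 7 tick(10): ref=33.0000 raw=[37.5000 29.7000 37.0000]
Drift of clock 0 after op 7: 37.5000 - 33.0000 = 4.5000

Answer: 4.5000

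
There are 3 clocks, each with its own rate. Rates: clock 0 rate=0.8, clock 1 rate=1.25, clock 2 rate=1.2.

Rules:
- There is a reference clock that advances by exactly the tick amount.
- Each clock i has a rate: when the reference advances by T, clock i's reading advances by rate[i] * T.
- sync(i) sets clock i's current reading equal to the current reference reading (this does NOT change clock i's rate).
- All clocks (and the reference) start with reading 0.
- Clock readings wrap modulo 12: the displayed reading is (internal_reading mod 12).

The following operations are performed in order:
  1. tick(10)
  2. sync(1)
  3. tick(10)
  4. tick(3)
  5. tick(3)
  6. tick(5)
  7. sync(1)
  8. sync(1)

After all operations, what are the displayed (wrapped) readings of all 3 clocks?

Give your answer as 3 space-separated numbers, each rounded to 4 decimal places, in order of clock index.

Answer: 0.8000 7.0000 1.2000

Derivation:
After op 1 tick(10): ref=10.0000 raw=[8.0000 12.5000 12.0000]
After op 2 sync(1): ref=10.0000 raw=[8.0000 10.0000 12.0000]
After op 3 tick(10): ref=20.0000 raw=[16.0000 22.5000 24.0000]
After op 4 tick(3): ref=23.0000 raw=[18.4000 26.2500 27.6000]
After op 5 tick(3): ref=26.0000 raw=[20.8000 30.0000 31.2000]
After op 6 tick(5): ref=31.0000 raw=[24.8000 36.2500 37.2000]
After op 7 sync(1): ref=31.0000 raw=[24.8000 31.0000 37.2000]
After op 8 sync(1): ref=31.0000 raw=[24.8000 31.0000 37.2000]
Wrap final raw readings (mod 12): 24.8000 mod 12 = 0.8000; 31.0000 mod 12 = 7.0000; 37.2000 mod 12 = 1.2000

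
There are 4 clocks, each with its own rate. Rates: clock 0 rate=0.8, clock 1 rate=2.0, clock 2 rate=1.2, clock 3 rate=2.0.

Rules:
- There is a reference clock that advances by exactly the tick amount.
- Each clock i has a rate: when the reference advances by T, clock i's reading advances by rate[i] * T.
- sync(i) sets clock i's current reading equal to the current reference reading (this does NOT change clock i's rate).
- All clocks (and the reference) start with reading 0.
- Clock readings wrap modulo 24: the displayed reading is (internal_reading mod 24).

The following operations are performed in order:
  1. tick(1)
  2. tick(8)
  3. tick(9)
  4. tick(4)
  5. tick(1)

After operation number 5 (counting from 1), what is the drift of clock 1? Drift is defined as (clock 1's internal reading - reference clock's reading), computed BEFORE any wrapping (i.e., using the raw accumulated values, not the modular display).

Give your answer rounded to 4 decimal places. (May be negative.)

Answer: 23.0000

Derivation:
After op 1 tick(1): ref=1.0000 raw=[0.8000 2.0000 1.2000 2.0000]
After op 2 tick(8): ref=9.0000 raw=[7.2000 18.0000 10.8000 18.0000]
After op 3 tick(9): ref=18.0000 raw=[14.4000 36.0000 21.6000 36.0000]
After op 4 tick(4): ref=22.0000 raw=[17.6000 44.0000 26.4000 44.0000]
After op 5 tick(1): ref=23.0000 raw=[18.4000 46.0000 27.6000 46.0000]
Drift of clock 1 after op 5: 46.0000 - 23.0000 = 23.0000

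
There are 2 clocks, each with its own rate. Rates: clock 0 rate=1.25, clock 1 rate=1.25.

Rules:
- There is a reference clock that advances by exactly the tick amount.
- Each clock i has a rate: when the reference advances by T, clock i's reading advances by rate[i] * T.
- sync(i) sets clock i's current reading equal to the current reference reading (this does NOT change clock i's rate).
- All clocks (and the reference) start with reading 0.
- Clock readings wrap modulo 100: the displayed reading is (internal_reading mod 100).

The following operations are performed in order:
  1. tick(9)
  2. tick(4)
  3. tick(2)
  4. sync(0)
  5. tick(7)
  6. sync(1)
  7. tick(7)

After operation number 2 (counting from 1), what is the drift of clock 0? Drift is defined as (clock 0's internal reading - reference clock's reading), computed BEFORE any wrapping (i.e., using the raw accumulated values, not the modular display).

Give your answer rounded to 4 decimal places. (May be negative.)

Answer: 3.2500

Derivation:
After op 1 tick(9): ref=9.0000 raw=[11.2500 11.2500]
After op 2 tick(4): ref=13.0000 raw=[16.2500 16.2500]
Drift of clock 0 after op 2: 16.2500 - 13.0000 = 3.2500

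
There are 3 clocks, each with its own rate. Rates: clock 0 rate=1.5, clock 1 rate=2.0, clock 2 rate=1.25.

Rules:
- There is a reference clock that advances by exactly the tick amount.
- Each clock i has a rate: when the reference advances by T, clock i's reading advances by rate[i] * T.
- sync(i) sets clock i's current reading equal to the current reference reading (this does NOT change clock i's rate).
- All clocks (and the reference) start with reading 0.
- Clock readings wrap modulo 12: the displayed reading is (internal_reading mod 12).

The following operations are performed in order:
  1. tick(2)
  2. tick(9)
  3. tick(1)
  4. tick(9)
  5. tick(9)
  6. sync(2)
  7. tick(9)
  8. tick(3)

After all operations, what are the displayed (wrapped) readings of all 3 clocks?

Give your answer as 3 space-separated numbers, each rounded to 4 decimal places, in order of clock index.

After op 1 tick(2): ref=2.0000 raw=[3.0000 4.0000 2.5000]
After op 2 tick(9): ref=11.0000 raw=[16.5000 22.0000 13.7500]
After op 3 tick(1): ref=12.0000 raw=[18.0000 24.0000 15.0000]
After op 4 tick(9): ref=21.0000 raw=[31.5000 42.0000 26.2500]
After op 5 tick(9): ref=30.0000 raw=[45.0000 60.0000 37.5000]
After op 6 sync(2): ref=30.0000 raw=[45.0000 60.0000 30.0000]
After op 7 tick(9): ref=39.0000 raw=[58.5000 78.0000 41.2500]
After op 8 tick(3): ref=42.0000 raw=[63.0000 84.0000 45.0000]
Wrap final raw readings (mod 12): 63.0000 mod 12 = 3.0000; 84.0000 mod 12 = 0.0000; 45.0000 mod 12 = 9.0000

Answer: 3.0000 0.0000 9.0000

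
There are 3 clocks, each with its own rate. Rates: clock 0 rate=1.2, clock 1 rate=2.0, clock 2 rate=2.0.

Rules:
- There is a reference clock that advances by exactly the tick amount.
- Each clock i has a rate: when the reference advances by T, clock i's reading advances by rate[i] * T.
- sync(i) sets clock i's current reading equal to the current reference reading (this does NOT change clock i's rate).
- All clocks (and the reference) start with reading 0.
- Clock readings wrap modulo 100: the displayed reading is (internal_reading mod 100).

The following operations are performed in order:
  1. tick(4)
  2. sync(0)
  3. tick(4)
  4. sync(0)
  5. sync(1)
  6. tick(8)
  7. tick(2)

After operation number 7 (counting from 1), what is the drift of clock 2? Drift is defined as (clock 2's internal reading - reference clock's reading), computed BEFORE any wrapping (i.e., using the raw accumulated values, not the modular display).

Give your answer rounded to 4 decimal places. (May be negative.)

Answer: 18.0000

Derivation:
After op 1 tick(4): ref=4.0000 raw=[4.8000 8.0000 8.0000]
After op 2 sync(0): ref=4.0000 raw=[4.0000 8.0000 8.0000]
After op 3 tick(4): ref=8.0000 raw=[8.8000 16.0000 16.0000]
After op 4 sync(0): ref=8.0000 raw=[8.0000 16.0000 16.0000]
After op 5 sync(1): ref=8.0000 raw=[8.0000 8.0000 16.0000]
After op 6 tick(8): ref=16.0000 raw=[17.6000 24.0000 32.0000]
After op 7 tick(2): ref=18.0000 raw=[20.0000 28.0000 36.0000]
Drift of clock 2 after op 7: 36.0000 - 18.0000 = 18.0000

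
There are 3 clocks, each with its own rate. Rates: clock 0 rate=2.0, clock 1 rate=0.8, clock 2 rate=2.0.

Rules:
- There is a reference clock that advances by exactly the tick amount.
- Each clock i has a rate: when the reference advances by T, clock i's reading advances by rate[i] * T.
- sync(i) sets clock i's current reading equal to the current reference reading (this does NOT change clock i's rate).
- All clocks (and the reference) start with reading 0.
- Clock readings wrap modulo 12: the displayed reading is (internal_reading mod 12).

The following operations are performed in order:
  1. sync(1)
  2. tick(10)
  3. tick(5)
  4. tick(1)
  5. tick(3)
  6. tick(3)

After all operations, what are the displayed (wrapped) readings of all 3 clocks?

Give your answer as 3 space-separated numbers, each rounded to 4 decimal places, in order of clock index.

Answer: 8.0000 5.6000 8.0000

Derivation:
After op 1 sync(1): ref=0.0000 raw=[0.0000 0.0000 0.0000]
After op 2 tick(10): ref=10.0000 raw=[20.0000 8.0000 20.0000]
After op 3 tick(5): ref=15.0000 raw=[30.0000 12.0000 30.0000]
After op 4 tick(1): ref=16.0000 raw=[32.0000 12.8000 32.0000]
After op 5 tick(3): ref=19.0000 raw=[38.0000 15.2000 38.0000]
After op 6 tick(3): ref=22.0000 raw=[44.0000 17.6000 44.0000]
Wrap final raw readings (mod 12): 44.0000 mod 12 = 8.0000; 17.6000 mod 12 = 5.6000; 44.0000 mod 12 = 8.0000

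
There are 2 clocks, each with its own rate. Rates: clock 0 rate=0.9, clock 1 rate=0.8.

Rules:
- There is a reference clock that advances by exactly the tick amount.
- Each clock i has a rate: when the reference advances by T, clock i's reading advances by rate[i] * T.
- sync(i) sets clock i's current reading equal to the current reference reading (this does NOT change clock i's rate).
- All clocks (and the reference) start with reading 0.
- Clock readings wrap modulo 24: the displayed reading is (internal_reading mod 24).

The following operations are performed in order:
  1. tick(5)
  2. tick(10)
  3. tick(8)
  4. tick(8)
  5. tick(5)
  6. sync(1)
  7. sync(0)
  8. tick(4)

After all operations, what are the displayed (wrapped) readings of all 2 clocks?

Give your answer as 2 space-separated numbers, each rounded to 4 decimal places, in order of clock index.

After op 1 tick(5): ref=5.0000 raw=[4.5000 4.0000]
After op 2 tick(10): ref=15.0000 raw=[13.5000 12.0000]
After op 3 tick(8): ref=23.0000 raw=[20.7000 18.4000]
After op 4 tick(8): ref=31.0000 raw=[27.9000 24.8000]
After op 5 tick(5): ref=36.0000 raw=[32.4000 28.8000]
After op 6 sync(1): ref=36.0000 raw=[32.4000 36.0000]
After op 7 sync(0): ref=36.0000 raw=[36.0000 36.0000]
After op 8 tick(4): ref=40.0000 raw=[39.6000 39.2000]
Wrap final raw readings (mod 24): 39.6000 mod 24 = 15.6000; 39.2000 mod 24 = 15.2000

Answer: 15.6000 15.2000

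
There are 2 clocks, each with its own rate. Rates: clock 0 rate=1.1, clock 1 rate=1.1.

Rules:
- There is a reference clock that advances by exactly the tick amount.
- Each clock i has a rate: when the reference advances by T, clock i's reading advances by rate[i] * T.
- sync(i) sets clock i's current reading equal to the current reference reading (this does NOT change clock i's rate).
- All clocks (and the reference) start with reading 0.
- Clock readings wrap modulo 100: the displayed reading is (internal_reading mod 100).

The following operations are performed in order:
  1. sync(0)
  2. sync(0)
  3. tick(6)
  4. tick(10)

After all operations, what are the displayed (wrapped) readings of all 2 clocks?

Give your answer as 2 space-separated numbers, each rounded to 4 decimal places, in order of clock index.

Answer: 17.6000 17.6000

Derivation:
After op 1 sync(0): ref=0.0000 raw=[0.0000 0.0000]
After op 2 sync(0): ref=0.0000 raw=[0.0000 0.0000]
After op 3 tick(6): ref=6.0000 raw=[6.6000 6.6000]
After op 4 tick(10): ref=16.0000 raw=[17.6000 17.6000]
Wrap final raw readings (mod 100): 17.6000 mod 100 = 17.6000; 17.6000 mod 100 = 17.6000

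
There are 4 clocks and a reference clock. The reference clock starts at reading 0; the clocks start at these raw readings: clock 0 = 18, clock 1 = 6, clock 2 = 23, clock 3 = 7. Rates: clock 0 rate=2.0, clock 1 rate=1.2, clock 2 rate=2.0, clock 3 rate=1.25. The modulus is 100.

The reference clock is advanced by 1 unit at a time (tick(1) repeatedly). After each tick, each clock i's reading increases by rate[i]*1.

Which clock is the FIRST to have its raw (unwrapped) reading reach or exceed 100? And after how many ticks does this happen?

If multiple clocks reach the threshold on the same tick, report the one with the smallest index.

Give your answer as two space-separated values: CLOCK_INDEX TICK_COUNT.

Answer: 2 39

Derivation:
clock 0: start=18, rate=2.0, needs 100-18 = 82; ticks = ceil(82/2.0) = ceil(41.0000) = 41; reading at tick 41 = 18 + 2.0*41 = 100.0000
clock 1: start=6, rate=1.2, needs 100-6 = 94; ticks = ceil(94/1.2) = ceil(78.3333) = 79; reading at tick 79 = 6 + 1.2*79 = 100.8000
clock 2: start=23, rate=2.0, needs 100-23 = 77; ticks = ceil(77/2.0) = ceil(38.5000) = 39; reading at tick 39 = 23 + 2.0*39 = 101.0000
clock 3: start=7, rate=1.25, needs 100-7 = 93; ticks = ceil(93/1.25) = ceil(74.4000) = 75; reading at tick 75 = 7 + 1.25*75 = 100.7500
Minimum tick count = 39; winners = [2]; smallest index = 2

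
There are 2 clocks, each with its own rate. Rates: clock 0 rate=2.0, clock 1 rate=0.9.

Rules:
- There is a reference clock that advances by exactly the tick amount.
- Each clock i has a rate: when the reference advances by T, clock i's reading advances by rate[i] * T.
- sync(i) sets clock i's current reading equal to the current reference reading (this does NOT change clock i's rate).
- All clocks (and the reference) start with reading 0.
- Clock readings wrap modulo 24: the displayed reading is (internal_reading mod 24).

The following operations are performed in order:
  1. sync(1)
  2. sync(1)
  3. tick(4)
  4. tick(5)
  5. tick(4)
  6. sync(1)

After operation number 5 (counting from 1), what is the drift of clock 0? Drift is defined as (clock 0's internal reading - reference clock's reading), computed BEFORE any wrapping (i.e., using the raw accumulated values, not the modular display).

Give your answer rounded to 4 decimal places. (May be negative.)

Answer: 13.0000

Derivation:
After op 1 sync(1): ref=0.0000 raw=[0.0000 0.0000]
After op 2 sync(1): ref=0.0000 raw=[0.0000 0.0000]
After op 3 tick(4): ref=4.0000 raw=[8.0000 3.6000]
After op 4 tick(5): ref=9.0000 raw=[18.0000 8.1000]
After op 5 tick(4): ref=13.0000 raw=[26.0000 11.7000]
Drift of clock 0 after op 5: 26.0000 - 13.0000 = 13.0000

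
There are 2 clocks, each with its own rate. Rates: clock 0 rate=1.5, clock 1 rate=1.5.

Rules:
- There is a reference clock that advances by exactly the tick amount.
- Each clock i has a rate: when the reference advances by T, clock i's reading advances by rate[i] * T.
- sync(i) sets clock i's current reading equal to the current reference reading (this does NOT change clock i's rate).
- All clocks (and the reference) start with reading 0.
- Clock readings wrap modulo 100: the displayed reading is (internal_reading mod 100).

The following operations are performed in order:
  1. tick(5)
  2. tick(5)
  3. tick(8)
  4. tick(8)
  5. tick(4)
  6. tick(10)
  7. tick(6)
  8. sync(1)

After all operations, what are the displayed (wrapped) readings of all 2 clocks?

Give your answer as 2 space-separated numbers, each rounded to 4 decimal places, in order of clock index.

After op 1 tick(5): ref=5.0000 raw=[7.5000 7.5000]
After op 2 tick(5): ref=10.0000 raw=[15.0000 15.0000]
After op 3 tick(8): ref=18.0000 raw=[27.0000 27.0000]
After op 4 tick(8): ref=26.0000 raw=[39.0000 39.0000]
After op 5 tick(4): ref=30.0000 raw=[45.0000 45.0000]
After op 6 tick(10): ref=40.0000 raw=[60.0000 60.0000]
After op 7 tick(6): ref=46.0000 raw=[69.0000 69.0000]
After op 8 sync(1): ref=46.0000 raw=[69.0000 46.0000]
Wrap final raw readings (mod 100): 69.0000 mod 100 = 69.0000; 46.0000 mod 100 = 46.0000

Answer: 69.0000 46.0000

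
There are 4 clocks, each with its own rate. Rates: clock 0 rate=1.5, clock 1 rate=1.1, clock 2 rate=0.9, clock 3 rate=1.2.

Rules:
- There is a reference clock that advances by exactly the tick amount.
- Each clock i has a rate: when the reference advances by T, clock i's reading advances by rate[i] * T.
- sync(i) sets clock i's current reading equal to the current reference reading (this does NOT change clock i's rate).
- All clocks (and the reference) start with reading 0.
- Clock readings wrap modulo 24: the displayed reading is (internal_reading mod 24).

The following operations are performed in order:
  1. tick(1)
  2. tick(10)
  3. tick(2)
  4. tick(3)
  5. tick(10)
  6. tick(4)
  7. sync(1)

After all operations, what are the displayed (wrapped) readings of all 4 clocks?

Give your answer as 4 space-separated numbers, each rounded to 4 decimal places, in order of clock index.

Answer: 21.0000 6.0000 3.0000 12.0000

Derivation:
After op 1 tick(1): ref=1.0000 raw=[1.5000 1.1000 0.9000 1.2000]
After op 2 tick(10): ref=11.0000 raw=[16.5000 12.1000 9.9000 13.2000]
After op 3 tick(2): ref=13.0000 raw=[19.5000 14.3000 11.7000 15.6000]
After op 4 tick(3): ref=16.0000 raw=[24.0000 17.6000 14.4000 19.2000]
After op 5 tick(10): ref=26.0000 raw=[39.0000 28.6000 23.4000 31.2000]
After op 6 tick(4): ref=30.0000 raw=[45.0000 33.0000 27.0000 36.0000]
After op 7 sync(1): ref=30.0000 raw=[45.0000 30.0000 27.0000 36.0000]
Wrap final raw readings (mod 24): 45.0000 mod 24 = 21.0000; 30.0000 mod 24 = 6.0000; 27.0000 mod 24 = 3.0000; 36.0000 mod 24 = 12.0000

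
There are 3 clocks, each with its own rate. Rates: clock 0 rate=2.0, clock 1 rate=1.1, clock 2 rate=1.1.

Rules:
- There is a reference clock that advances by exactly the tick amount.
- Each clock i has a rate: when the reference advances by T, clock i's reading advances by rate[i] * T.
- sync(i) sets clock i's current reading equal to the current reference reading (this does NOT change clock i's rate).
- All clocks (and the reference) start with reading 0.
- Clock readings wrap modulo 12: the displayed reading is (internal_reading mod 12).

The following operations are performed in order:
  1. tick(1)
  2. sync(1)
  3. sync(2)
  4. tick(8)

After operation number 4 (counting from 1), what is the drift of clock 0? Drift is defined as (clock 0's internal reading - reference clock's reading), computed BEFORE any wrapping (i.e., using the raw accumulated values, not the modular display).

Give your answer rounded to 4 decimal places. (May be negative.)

Answer: 9.0000

Derivation:
After op 1 tick(1): ref=1.0000 raw=[2.0000 1.1000 1.1000]
After op 2 sync(1): ref=1.0000 raw=[2.0000 1.0000 1.1000]
After op 3 sync(2): ref=1.0000 raw=[2.0000 1.0000 1.0000]
After op 4 tick(8): ref=9.0000 raw=[18.0000 9.8000 9.8000]
Drift of clock 0 after op 4: 18.0000 - 9.0000 = 9.0000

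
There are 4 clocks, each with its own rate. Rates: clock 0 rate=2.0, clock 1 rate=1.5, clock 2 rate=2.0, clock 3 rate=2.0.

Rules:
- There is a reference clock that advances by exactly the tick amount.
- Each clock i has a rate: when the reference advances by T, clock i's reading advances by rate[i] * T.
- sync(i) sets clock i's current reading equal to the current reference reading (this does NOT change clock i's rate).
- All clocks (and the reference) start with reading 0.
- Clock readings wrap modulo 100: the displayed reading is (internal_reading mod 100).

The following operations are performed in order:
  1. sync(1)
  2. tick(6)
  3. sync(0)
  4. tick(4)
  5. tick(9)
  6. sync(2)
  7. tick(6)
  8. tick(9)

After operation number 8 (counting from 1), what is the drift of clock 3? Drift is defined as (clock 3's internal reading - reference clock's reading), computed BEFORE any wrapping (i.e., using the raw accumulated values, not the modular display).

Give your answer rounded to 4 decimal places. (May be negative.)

After op 1 sync(1): ref=0.0000 raw=[0.0000 0.0000 0.0000 0.0000]
After op 2 tick(6): ref=6.0000 raw=[12.0000 9.0000 12.0000 12.0000]
After op 3 sync(0): ref=6.0000 raw=[6.0000 9.0000 12.0000 12.0000]
After op 4 tick(4): ref=10.0000 raw=[14.0000 15.0000 20.0000 20.0000]
After op 5 tick(9): ref=19.0000 raw=[32.0000 28.5000 38.0000 38.0000]
After op 6 sync(2): ref=19.0000 raw=[32.0000 28.5000 19.0000 38.0000]
After op 7 tick(6): ref=25.0000 raw=[44.0000 37.5000 31.0000 50.0000]
After op 8 tick(9): ref=34.0000 raw=[62.0000 51.0000 49.0000 68.0000]
Drift of clock 3 after op 8: 68.0000 - 34.0000 = 34.0000

Answer: 34.0000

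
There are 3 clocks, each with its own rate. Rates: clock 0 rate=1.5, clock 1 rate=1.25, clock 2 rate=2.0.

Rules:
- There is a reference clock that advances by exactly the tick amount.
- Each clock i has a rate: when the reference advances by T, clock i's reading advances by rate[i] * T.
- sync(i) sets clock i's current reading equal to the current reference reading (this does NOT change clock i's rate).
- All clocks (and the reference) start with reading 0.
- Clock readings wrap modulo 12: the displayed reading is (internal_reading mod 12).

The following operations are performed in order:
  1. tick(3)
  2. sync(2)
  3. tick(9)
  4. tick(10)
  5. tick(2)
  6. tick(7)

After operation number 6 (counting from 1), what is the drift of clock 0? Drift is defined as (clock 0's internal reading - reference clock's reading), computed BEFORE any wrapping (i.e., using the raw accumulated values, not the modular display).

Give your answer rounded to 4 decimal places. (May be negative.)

After op 1 tick(3): ref=3.0000 raw=[4.5000 3.7500 6.0000]
After op 2 sync(2): ref=3.0000 raw=[4.5000 3.7500 3.0000]
After op 3 tick(9): ref=12.0000 raw=[18.0000 15.0000 21.0000]
After op 4 tick(10): ref=22.0000 raw=[33.0000 27.5000 41.0000]
After op 5 tick(2): ref=24.0000 raw=[36.0000 30.0000 45.0000]
After op 6 tick(7): ref=31.0000 raw=[46.5000 38.7500 59.0000]
Drift of clock 0 after op 6: 46.5000 - 31.0000 = 15.5000

Answer: 15.5000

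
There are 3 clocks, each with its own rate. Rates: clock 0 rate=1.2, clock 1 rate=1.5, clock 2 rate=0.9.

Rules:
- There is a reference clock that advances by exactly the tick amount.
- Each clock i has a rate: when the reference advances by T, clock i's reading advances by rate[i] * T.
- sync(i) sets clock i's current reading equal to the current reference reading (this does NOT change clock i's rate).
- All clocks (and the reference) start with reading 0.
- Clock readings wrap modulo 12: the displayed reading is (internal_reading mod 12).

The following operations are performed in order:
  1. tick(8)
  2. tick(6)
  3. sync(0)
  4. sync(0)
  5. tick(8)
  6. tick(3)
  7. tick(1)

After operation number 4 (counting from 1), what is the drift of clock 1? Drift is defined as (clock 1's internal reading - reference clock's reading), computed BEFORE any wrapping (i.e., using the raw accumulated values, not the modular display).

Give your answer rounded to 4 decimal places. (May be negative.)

After op 1 tick(8): ref=8.0000 raw=[9.6000 12.0000 7.2000]
After op 2 tick(6): ref=14.0000 raw=[16.8000 21.0000 12.6000]
After op 3 sync(0): ref=14.0000 raw=[14.0000 21.0000 12.6000]
After op 4 sync(0): ref=14.0000 raw=[14.0000 21.0000 12.6000]
Drift of clock 1 after op 4: 21.0000 - 14.0000 = 7.0000

Answer: 7.0000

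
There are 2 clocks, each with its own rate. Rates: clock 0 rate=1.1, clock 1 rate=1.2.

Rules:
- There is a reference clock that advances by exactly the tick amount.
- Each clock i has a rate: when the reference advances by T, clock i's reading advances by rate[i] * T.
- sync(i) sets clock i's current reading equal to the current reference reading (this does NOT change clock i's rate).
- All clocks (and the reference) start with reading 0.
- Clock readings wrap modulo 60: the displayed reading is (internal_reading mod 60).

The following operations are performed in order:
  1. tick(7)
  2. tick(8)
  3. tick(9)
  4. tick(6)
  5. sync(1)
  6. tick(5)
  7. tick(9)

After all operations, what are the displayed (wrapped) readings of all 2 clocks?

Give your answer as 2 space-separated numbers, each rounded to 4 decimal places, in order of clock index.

After op 1 tick(7): ref=7.0000 raw=[7.7000 8.4000]
After op 2 tick(8): ref=15.0000 raw=[16.5000 18.0000]
After op 3 tick(9): ref=24.0000 raw=[26.4000 28.8000]
After op 4 tick(6): ref=30.0000 raw=[33.0000 36.0000]
After op 5 sync(1): ref=30.0000 raw=[33.0000 30.0000]
After op 6 tick(5): ref=35.0000 raw=[38.5000 36.0000]
After op 7 tick(9): ref=44.0000 raw=[48.4000 46.8000]
Wrap final raw readings (mod 60): 48.4000 mod 60 = 48.4000; 46.8000 mod 60 = 46.8000

Answer: 48.4000 46.8000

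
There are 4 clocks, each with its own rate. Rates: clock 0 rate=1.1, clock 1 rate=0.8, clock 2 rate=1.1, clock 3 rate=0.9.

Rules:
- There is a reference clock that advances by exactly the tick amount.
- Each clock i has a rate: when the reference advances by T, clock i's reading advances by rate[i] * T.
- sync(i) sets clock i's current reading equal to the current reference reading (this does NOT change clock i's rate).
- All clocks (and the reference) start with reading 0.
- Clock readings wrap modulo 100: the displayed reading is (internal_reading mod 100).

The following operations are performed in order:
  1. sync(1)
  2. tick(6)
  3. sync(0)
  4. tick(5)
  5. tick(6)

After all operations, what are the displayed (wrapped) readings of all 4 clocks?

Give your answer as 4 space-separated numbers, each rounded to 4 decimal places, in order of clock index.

Answer: 18.1000 13.6000 18.7000 15.3000

Derivation:
After op 1 sync(1): ref=0.0000 raw=[0.0000 0.0000 0.0000 0.0000]
After op 2 tick(6): ref=6.0000 raw=[6.6000 4.8000 6.6000 5.4000]
After op 3 sync(0): ref=6.0000 raw=[6.0000 4.8000 6.6000 5.4000]
After op 4 tick(5): ref=11.0000 raw=[11.5000 8.8000 12.1000 9.9000]
After op 5 tick(6): ref=17.0000 raw=[18.1000 13.6000 18.7000 15.3000]
Wrap final raw readings (mod 100): 18.1000 mod 100 = 18.1000; 13.6000 mod 100 = 13.6000; 18.7000 mod 100 = 18.7000; 15.3000 mod 100 = 15.3000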